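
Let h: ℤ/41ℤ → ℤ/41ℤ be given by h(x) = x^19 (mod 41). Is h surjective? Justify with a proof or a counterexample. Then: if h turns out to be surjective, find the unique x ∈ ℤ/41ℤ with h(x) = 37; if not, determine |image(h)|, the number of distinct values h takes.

Since 41 is prime, the nonzero elements of ℤ/41ℤ form a cyclic group of order 40.
As gcd(19, 40) = 1, raising to the 19th power is a bijection on this group: if x_1^19 ≡ x_2^19 then (x_1x_2^{−1})^19 = 1, and the only element of order dividing gcd(19, 40) = 1 is 1, so x_1 = x_2.
With h(0) = 0 this makes h injective on all of ℤ/41ℤ, hence bijective (finite equal-size domain and codomain). In particular h is surjective.
Since h is surjective, we find the preimage of 37. The inverse of x ↦ x^19 on (ℤ/41ℤ)^× is x ↦ x^19, because 19·19 = 361 = 9·40 + 1 ≡ 1 (mod 40) and x^{40} = 1 for x ≠ 0 (Fermat). So h⁻¹(37) = 37^19 mod 41.
Repeated squaring mod 41: 37^1 ≡ 37, 37^2 ≡ 37² = 1369 ≡ 16, 37^4 ≡ 16² = 256 ≡ 10, 37^8 ≡ 10² = 100 ≡ 18, 37^16 ≡ 18² = 324 ≡ 37. Since 19 = 16 + 2 + 1, 37^19 ≡ 37·16·37: 37·16 = 592 ≡ 18, then 18·37 = 666 ≡ 10. So 37^19 ≡ 10 (mod 41).
Hence h⁻¹(37) = 10.

10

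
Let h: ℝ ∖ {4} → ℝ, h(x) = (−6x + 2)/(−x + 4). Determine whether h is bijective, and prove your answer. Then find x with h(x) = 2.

If h(x) = 6, cross-multiplying gives −1(−6x + 2) = −6(−x + 4), which simplifies to −2 = −24 — false.  So 6 has no preimage and h is not surjective.
Hence h is not bijective.
Solving h(x) = 2: cross-multiplying gives −6x + 2 = 2(−x + 4), which rearranges to −4x = 6, so x = −3/2.

-3/2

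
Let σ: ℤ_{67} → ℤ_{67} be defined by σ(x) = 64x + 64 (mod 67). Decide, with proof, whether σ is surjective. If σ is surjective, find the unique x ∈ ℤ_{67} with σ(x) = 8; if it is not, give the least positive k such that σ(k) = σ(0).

Since gcd(64, 67) = 1, 64 is invertible modulo 67. Euclid's algorithm: 67 = 1·64 + 3, 64 = 21·3 + 1; back-substituting gives 1 = 22·64 − 21·67, so 64⁻¹ ≡ 22 (mod 67).
Then y ↦ 22(y − 64) is a two-sided inverse to σ, so every y ∈ ℤ_{67} has a preimage.
Thus σ is surjective.
Since σ is surjective, we find σ⁻¹(8): we need 64x ≡ 8 − 64 ≡ 11 (mod 67). Using 64⁻¹ = 22: x ≡ 22·11 = 242 = 3·67 + 41, so x = 41.
Check: σ(41) = 64·41 + 64 = 2688 = 40·67 + 8 ≡ 8 (mod 67).

41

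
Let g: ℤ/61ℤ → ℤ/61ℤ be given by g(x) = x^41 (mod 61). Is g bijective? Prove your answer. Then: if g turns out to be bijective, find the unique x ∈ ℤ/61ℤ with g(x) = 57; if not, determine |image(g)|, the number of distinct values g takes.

56

Since 61 is prime, the nonzero elements of ℤ/61ℤ form a cyclic group of order 60.
As gcd(41, 60) = 1, raising to the 41st power is a bijection on this group: if s^41 ≡ t^41 then (st^{−1})^41 = 1, and the only element of order dividing gcd(41, 60) = 1 is 1, so s = t.
With g(0) = 0 this makes g injective on all of ℤ/61ℤ, hence bijective (finite equal-size domain and codomain). In particular g is bijective.
Since g is bijective, we find the preimage of 57. The inverse of x ↦ x^41 on (ℤ/61ℤ)^× is x ↦ x^41, because 41·41 = 1681 = 28·60 + 1 ≡ 1 (mod 60) and x^{60} = 1 for x ≠ 0 (Fermat). So g⁻¹(57) = 57^41 mod 61.
Repeated squaring mod 61: 57^1 ≡ 57, 57^2 ≡ 57² = 3249 ≡ 16, 57^4 ≡ 16² = 256 ≡ 12, 57^8 ≡ 12² = 144 ≡ 22, 57^16 ≡ 22² = 484 ≡ 57, 57^32 ≡ 57² = 3249 ≡ 16. Since 41 = 32 + 8 + 1, 57^41 ≡ 16·22·57: 16·22 = 352 ≡ 47, then 47·57 = 2679 ≡ 56. So 57^41 ≡ 56 (mod 61).
Hence g⁻¹(57) = 56.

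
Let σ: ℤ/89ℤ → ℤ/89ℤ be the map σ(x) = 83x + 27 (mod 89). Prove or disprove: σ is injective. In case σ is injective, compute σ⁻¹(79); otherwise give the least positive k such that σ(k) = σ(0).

If σ(s) = σ(t), then 83s ≡ 83t (mod 89). Because gcd(83, 89) = 1, we may cancel 83 to get s ≡ t (mod 89).
Therefore σ is injective.
We now compute 83⁻¹ mod 89 explicitly. Euclid's algorithm: 89 = 1·83 + 6, 83 = 13·6 + 5, 6 = 1·5 + 1; back-substituting gives 1 = 74·83 − 69·89, so 83⁻¹ ≡ 74 (mod 89).
Since σ is injective, we compute σ⁻¹(79): solve 83x + 27 ≡ 79 (mod 89), i.e. 83x ≡ 52 (mod 89).
Multiplying by 83⁻¹ = 74 gives x ≡ 74·52 = 3848 = 43·89 + 21 ≡ 21 (mod 89).
Check: σ(21) = 83·21 + 27 = 1770 = 19·89 + 79 ≡ 79 (mod 89).

21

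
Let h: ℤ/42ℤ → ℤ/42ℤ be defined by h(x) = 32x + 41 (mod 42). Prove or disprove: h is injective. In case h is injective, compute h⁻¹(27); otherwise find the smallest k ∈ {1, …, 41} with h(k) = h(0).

Recall: h is injective when h(x_1) = h(x_2) forces x_1 = x_2.
We have gcd(32, 42) = 2 > 1. Taking x_1 = 0 and x_2 = 21: h(0) = 41 and h(21) = 32·21 + 41 = 713 ≡ 41 (mod 42).
So h(0) = h(21) while 0 ≠ 21, hence h is not injective.
Since h is not injective, we find the least positive k with h(k) = h(0): this means 32k ≡ 0 (mod 42), i.e. 42 ∣ 32k. Since gcd(32, 42) = 2, dividing through by 2 this holds exactly when 21 ∣ 16k, and as gcd(16, 21) = 1, exactly when 21 ∣ k.
The smallest positive such k is 21.

21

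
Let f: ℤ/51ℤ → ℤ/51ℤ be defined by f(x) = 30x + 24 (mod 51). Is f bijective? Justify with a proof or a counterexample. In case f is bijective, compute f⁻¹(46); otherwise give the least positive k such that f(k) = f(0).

We have gcd(30, 51) = 3 > 1. Taking u = 0 and v = 17: f(0) = 24 and f(17) = 30·17 + 24 = 534 ≡ 24 (mod 51).
So f(0) = f(17) while 0 ≠ 17, so f is not injective, hence not bijective.
Since f is not bijective, we find the least positive k with f(k) = f(0): this means 30k ≡ 0 (mod 51), i.e. 51 ∣ 30k. Since gcd(30, 51) = 3, dividing through by 3 this holds exactly when 17 ∣ 10k, and as gcd(10, 17) = 1, exactly when 17 ∣ k.
The smallest positive such k is 17.

17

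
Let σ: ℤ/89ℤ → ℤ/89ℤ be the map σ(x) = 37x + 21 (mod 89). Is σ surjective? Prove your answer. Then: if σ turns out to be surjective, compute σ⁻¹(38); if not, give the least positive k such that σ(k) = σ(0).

Since gcd(37, 89) = 1, 37 is invertible modulo 89. Euclid's algorithm: 89 = 2·37 + 15, 37 = 2·15 + 7, 15 = 2·7 + 1; back-substituting gives 1 = 77·37 − 32·89, so 37⁻¹ ≡ 77 (mod 89).
Then y ↦ 77(y − 21) is a two-sided inverse to σ, so every y ∈ ℤ/89ℤ has a preimage.
So σ is surjective.
Since σ is surjective, we compute σ⁻¹(38): solve 37x + 21 ≡ 38 (mod 89), i.e. 37x ≡ 17 (mod 89).
Multiplying by 37⁻¹ = 77 gives x ≡ 77·17 = 1309 = 14·89 + 63 ≡ 63 (mod 89).
Check: σ(63) = 37·63 + 21 = 2352 = 26·89 + 38 ≡ 38 (mod 89).

63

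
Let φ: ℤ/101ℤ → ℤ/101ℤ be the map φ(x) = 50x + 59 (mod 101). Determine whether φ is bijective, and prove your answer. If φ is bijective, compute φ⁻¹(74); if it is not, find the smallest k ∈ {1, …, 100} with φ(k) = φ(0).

71

Recall that injectivity means: for all u, v in the domain, φ(u) = φ(v) implies u = v.
Suppose φ(u) = φ(v) in ℤ/101ℤ. Then 50u + 59 ≡ 50v + 59 (mod 101), therefore 50(u − v) ≡ 0 (mod 101).
Since gcd(50, 101) = 1, 50 is invertible modulo 101, therefore u − v ≡ 0 (mod 101), i.e. u = v.
We now compute 50⁻¹ mod 101 explicitly. Euclid's algorithm: 101 = 2·50 + 1; back-substituting gives 1 = 99·50 − 49·101, so 50⁻¹ ≡ 99 (mod 101).
Then y ↦ 99(y − 59) is a two-sided inverse to φ, so every y ∈ ℤ/101ℤ has a preimage.
Therefore φ is bijective.
Since φ is bijective, we find φ⁻¹(74): we need 50x ≡ 74 − 59 ≡ 15 (mod 101). Using 50⁻¹ = 99: x ≡ 99·15 = 1485 = 14·101 + 71, so x = 71.
Check: φ(71) = 50·71 + 59 = 3609 = 35·101 + 74 ≡ 74 (mod 101).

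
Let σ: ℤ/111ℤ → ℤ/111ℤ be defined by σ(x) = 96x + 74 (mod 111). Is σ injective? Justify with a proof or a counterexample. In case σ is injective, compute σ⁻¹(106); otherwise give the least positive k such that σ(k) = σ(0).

We have gcd(96, 111) = 3 > 1. Taking x_1 = 0 and x_2 = 37: σ(0) = 74 and σ(37) = 96·37 + 74 = 3626 ≡ 74 (mod 111).
So σ(0) = σ(37) while 0 ≠ 37, therefore σ is not injective.
Since σ is not injective, we find the least positive k with σ(k) = σ(0): this means 96k ≡ 0 (mod 111), i.e. 111 ∣ 96k. Since gcd(96, 111) = 3, dividing through by 3 this holds exactly when 37 ∣ 32k, and as gcd(32, 37) = 1, exactly when 37 ∣ k.
The smallest positive such k is 37.

37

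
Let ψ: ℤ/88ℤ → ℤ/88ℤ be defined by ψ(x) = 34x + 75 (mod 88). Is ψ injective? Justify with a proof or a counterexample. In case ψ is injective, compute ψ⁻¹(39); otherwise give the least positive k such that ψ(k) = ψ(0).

44

Recall that ψ is injective if ψ(a) = ψ(b) implies a = b.
We have gcd(34, 88) = 2 > 1. Taking a = 0 and b = 44: ψ(0) = 75 and ψ(44) = 34·44 + 75 = 1571 ≡ 75 (mod 88).
So ψ(0) = ψ(44) while 0 ≠ 44, so ψ is not injective.
Since ψ is not injective, we find the least positive k with ψ(k) = ψ(0): this means 34k ≡ 0 (mod 88), i.e. 88 ∣ 34k. Since gcd(34, 88) = 2, dividing through by 2 this holds exactly when 44 ∣ 17k, and as gcd(17, 44) = 1, exactly when 44 ∣ k.
The smallest positive such k is 44.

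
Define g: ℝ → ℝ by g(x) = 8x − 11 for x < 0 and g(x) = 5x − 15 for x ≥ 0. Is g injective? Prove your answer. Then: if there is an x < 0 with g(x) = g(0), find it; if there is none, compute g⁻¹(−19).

Both pieces are strictly increasing (slopes 8 and 5), so each is injective on its own interval.
The left piece maps (−∞, 0) onto (−∞, −11); the right piece maps [0, ∞) onto [−15, ∞).
These images overlap. In particular g(0) = −15 (right piece), and solving 8x − 11 = −15 on the left piece gives x = −1/2 < 0.
So g(−1/2) = g(0) with −1/2 ≠ 0, and g is not injective. This x = −1/2 is the requested value below 0.

-1/2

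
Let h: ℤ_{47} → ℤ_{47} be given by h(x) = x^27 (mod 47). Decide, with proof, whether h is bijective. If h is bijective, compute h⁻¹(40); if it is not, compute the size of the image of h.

Since 47 is prime, the nonzero elements of ℤ_{47} form a cyclic group of order 46.
As gcd(27, 46) = 1, raising to the 27th power is a bijection on this group: if u^27 ≡ v^27 then (uv^{−1})^27 = 1, and the only element of order dividing gcd(27, 46) = 1 is 1, so u = v.
With h(0) = 0 this makes h injective on all of ℤ_{47}, hence bijective (finite equal-size domain and codomain). In particular h is bijective.
Since h is bijective, we find the preimage of 40. The inverse of x ↦ x^27 on (ℤ_{47})^× is x ↦ x^29, because 27·29 = 783 = 17·46 + 1 ≡ 1 (mod 46) and x^{46} = 1 for x ≠ 0 (Fermat). So h⁻¹(40) = 40^29 mod 47.
Repeated squaring mod 47: 40^1 ≡ 40, 40^2 ≡ 40² = 1600 ≡ 2, 40^4 ≡ 2² = 4, 40^8 ≡ 4² = 16, 40^16 ≡ 16² = 256 ≡ 21. Since 29 = 16 + 8 + 4 + 1, 40^29 ≡ 21·16·4·40: 21·16 = 336 ≡ 7, then 7·4 = 28, then 28·40 = 1120 ≡ 39. So 40^29 ≡ 39 (mod 47).
Hence h⁻¹(40) = 39.

39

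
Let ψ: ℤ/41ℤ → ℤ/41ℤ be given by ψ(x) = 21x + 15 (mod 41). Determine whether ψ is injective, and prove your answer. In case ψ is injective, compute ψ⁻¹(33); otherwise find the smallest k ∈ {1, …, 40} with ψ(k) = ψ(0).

If ψ(u) = ψ(v), then 21u ≡ 21v (mod 41). Because gcd(21, 41) = 1, we may cancel 21 to get u ≡ v (mod 41).
Thus ψ is injective.
We now compute 21⁻¹ mod 41 explicitly. Euclid's algorithm: 41 = 1·21 + 20, 21 = 1·20 + 1; back-substituting gives 1 = 2·21 − 1·41, so 21⁻¹ ≡ 2 (mod 41).
Since ψ is injective, we compute ψ⁻¹(33): solve 21x + 15 ≡ 33 (mod 41), i.e. 21x ≡ 18 (mod 41).
Multiplying by 21⁻¹ = 2 gives x ≡ 2·18 = 36 ≡ 36 (mod 41).
Check: ψ(36) = 21·36 + 15 = 771 = 18·41 + 33 ≡ 33 (mod 41).

36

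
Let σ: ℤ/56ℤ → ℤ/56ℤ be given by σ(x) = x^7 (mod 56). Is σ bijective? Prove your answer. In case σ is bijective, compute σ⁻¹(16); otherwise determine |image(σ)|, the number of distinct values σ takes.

35

σ(0) = 0^7 = 0.
σ(14): Repeated squaring mod 56: 14^1 ≡ 14, 14^2 ≡ 14² = 196 ≡ 28, 14^4 ≡ 28² = 784 ≡ 0. Since 7 = 4 + 2 + 1, 14^7 ≡ 0·28·14: 0·28 = 0, then 0·14 = 0. So 14^7 ≡ 0 (mod 56).
So σ(0) = σ(14) = 0 while 0 ≠ 14, so σ is not injective, hence not bijective.
Since σ is not bijective, we determine |image(σ)|. Computing x^7 mod 56 for each x (by repeated squaring, reducing mod 56 at every step), the values σ(0), σ(1), …, σ(55) are: 0, 1, 16, 3, 32, 5, 48, 7, 8, 9, 24, 11, 40, 13, 0, 15, 16, 17, 32, 19, 48, 21, 8, 23, 24, 25, 40, 27, 0, 29, 16, 31, 32, 33, 48, 35, 8, 37, 24, 39, 40, 41, 0, 43, 16, 45, 32, 47, 48, 49, 8, 51, 24, 53, 40, 55.
The distinct values are {0, 1, 3, 5, 7, 8, 9, 11, 13, 15, 16, 17, 19, 21, 23, 24, 25, 27, 29, 31, 32, 33, 35, 37, 39, 40, 41, 43, 45, 47, 48, 49, 51, 53, 55}; there are 35 of them.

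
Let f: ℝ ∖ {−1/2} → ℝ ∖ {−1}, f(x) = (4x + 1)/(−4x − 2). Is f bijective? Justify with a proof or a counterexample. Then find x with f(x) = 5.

Suppose f(a) = f(b). Cross-multiplying: (4a + 1)(−4b − 2) = (4b + 1)(−4a − 2).
Expanding both sides and cancelling the symmetric terms leaves −4·(a − b) = 0. Since −4 ≠ 0, a = b. Thus f is injective.
For any y ≠ −1, solving y(−4x − 2) = 4x + 1 for x gives a well-defined x ≠ −1/2. So f is surjective.
So f is bijective.
Solving f(x) = 5: cross-multiplying gives 4x + 1 = 5(−4x − 2), which rearranges to 24x = −11, so x = −11/24.

-11/24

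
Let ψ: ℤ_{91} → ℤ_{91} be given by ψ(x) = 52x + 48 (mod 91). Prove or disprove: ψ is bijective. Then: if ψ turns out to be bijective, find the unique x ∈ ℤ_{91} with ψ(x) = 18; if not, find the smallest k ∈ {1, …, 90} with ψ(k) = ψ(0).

We have gcd(52, 91) = 13 > 1. Taking x_1 = 0 and x_2 = 7: ψ(0) = 48 and ψ(7) = 52·7 + 48 = 412 ≡ 48 (mod 91).
So ψ(0) = ψ(7) while 0 ≠ 7, thus ψ is not injective, hence not bijective.
Since ψ is not bijective, we find the least positive k with ψ(k) = ψ(0): this means 52k ≡ 0 (mod 91), i.e. 91 ∣ 52k. Since gcd(52, 91) = 13, dividing through by 13 this holds exactly when 7 ∣ 4k, and as gcd(4, 7) = 1, exactly when 7 ∣ k.
The smallest positive such k is 7.

7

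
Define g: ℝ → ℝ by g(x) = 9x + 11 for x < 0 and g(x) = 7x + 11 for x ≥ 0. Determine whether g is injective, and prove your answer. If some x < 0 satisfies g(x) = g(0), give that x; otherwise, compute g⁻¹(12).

Both pieces are strictly increasing (slopes 9 and 7), so each is injective on its own interval.
The left piece maps (−∞, 0) onto (−∞, 11); the right piece maps [0, ∞) onto [11, ∞).
These images are disjoint, so no value is attained by both pieces. Therefore g is injective.
Because the two images are disjoint, no x < 0 has g(x) = g(0), so we compute g⁻¹(12): 12 lies in [11, ∞), so solve 7x + 11 = 12: x = (12 − 11)/7 = 1/7.

1/7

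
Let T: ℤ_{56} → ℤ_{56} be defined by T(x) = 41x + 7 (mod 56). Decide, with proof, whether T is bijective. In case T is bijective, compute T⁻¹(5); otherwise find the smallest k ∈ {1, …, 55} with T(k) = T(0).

If T(x_1) = T(x_2), then 41x_1 ≡ 41x_2 (mod 56). Because gcd(41, 56) = 1, we may cancel 41 to get x_1 ≡ x_2 (mod 56).
We now compute 41⁻¹ mod 56 explicitly. Euclid's algorithm: 56 = 1·41 + 15, 41 = 2·15 + 11, 15 = 1·11 + 4, 11 = 2·4 + 3, 4 = 1·3 + 1; back-substituting gives 1 = 41·41 − 30·56, so 41⁻¹ ≡ 41 (mod 56).
Then y ↦ 41(y − 7) is a two-sided inverse to T, so every y ∈ ℤ_{56} has a preimage.
Therefore T is bijective.
Since T is bijective, we compute T⁻¹(5): solve 41x + 7 ≡ 5 (mod 56), i.e. 41x ≡ 54 (mod 56).
Multiplying by 41⁻¹ = 41 gives x ≡ 41·54 = 2214 = 39·56 + 30 ≡ 30 (mod 56).
Check: T(30) = 41·30 + 7 = 1237 = 22·56 + 5 ≡ 5 (mod 56).

30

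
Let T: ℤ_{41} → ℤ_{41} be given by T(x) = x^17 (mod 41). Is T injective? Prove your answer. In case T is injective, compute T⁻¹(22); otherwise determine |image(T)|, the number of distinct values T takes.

15

Since 41 is prime, the nonzero elements of ℤ_{41} form a cyclic group of order 40.
As gcd(17, 40) = 1, raising to the 17th power is a bijection on this group: if u^17 ≡ v^17 then (uv^{−1})^17 = 1, and the only element of order dividing gcd(17, 40) = 1 is 1, so u = v.
With T(0) = 0 this makes T injective on all of ℤ_{41}, hence bijective (finite equal-size domain and codomain). In particular T is injective.
Since T is injective, we find the preimage of 22. The inverse of x ↦ x^17 on (ℤ_{41})^× is x ↦ x^33, because 17·33 = 561 = 14·40 + 1 ≡ 1 (mod 40) and x^{40} = 1 for x ≠ 0 (Fermat). So T⁻¹(22) = 22^33 mod 41.
Repeated squaring mod 41: 22^1 ≡ 22, 22^2 ≡ 22² = 484 ≡ 33, 22^4 ≡ 33² = 1089 ≡ 23, 22^8 ≡ 23² = 529 ≡ 37, 22^16 ≡ 37² = 1369 ≡ 16, 22^32 ≡ 16² = 256 ≡ 10. Since 33 = 32 + 1, 22^33 ≡ 10·22: 10·22 = 220 ≡ 15. So 22^33 ≡ 15 (mod 41).
Hence T⁻¹(22) = 15.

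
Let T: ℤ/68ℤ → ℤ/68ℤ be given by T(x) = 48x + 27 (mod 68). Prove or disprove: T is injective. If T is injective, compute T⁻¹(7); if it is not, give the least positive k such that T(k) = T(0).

Recall: T is injective if T(a) = T(b) implies a = b.
We have gcd(48, 68) = 4 > 1. Taking a = 0 and b = 17: T(0) = 27 and T(17) = 48·17 + 27 = 843 ≡ 27 (mod 68).
So T(0) = T(17) while 0 ≠ 17, hence T is not injective.
Since T is not injective, we find the least positive k with T(k) = T(0): this means 48k ≡ 0 (mod 68), i.e. 68 ∣ 48k. Since gcd(48, 68) = 4, dividing through by 4 this holds exactly when 17 ∣ 12k, and as gcd(12, 17) = 1, exactly when 17 ∣ k.
The smallest positive such k is 17.

17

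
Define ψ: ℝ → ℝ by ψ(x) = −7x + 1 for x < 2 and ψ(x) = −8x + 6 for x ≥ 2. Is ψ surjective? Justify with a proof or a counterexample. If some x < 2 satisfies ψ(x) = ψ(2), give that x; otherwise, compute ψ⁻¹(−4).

Both pieces are strictly decreasing (slopes −7 and −8), so each is injective on its own interval.
The left piece maps (−∞, 2) onto (−13, ∞); the right piece maps [2, ∞) onto (−∞, −10].
The union (−13, ∞) ∪ (−∞, −10] covers ℝ, so ψ is surjective.
For the follow-up: the images overlap, so an x < 2 with ψ(x) = ψ(2) exists. ψ(2) = −10; solving −7x + 1 = −10 for x < 2 gives x = (−10 − 1)/(−7) = 11/7.

11/7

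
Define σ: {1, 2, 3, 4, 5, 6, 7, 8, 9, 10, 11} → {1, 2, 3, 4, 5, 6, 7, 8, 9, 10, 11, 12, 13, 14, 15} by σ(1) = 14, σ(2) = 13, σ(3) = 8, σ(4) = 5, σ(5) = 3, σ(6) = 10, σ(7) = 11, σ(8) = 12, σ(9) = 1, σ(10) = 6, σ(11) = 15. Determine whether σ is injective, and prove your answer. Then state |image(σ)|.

11

The values σ(1), …, σ(11) are 14, 13, 8, 5, 3, 10, 11, 12, 1, 6, 15 — all distinct.
So σ(s) = σ(t) only when s = t, and σ is injective.
The image of σ is {1, 3, 5, 6, 8, 10, 11, 12, 13, 14, 15}, which has 11 elements.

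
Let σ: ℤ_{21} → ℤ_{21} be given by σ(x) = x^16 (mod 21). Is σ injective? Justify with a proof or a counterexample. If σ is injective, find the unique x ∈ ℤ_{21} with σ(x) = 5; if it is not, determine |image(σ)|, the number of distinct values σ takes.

8

σ(2): Repeated squaring mod 21: 2^1 ≡ 2, 2^2 ≡ 2² = 4, 2^4 ≡ 4² = 16, 2^8 ≡ 16² = 256 ≡ 4, 2^16 ≡ 4² = 16. So 2^16 ≡ 16 (mod 21).
σ(5): Repeated squaring mod 21: 5^1 ≡ 5, 5^2 ≡ 5² = 25 ≡ 4, 5^4 ≡ 4² = 16, 5^8 ≡ 16² = 256 ≡ 4, 5^16 ≡ 4² = 16. So 5^16 ≡ 16 (mod 21).
So σ(2) = σ(5) = 16 while 2 ≠ 5, therefore σ is not injective.
Since σ is not injective, we determine |image(σ)|. Computing x^16 mod 21 for each x (by repeated squaring, reducing mod 21 at every step), the values σ(0), σ(1), …, σ(20) are: 0, 1, 16, 18, 4, 16, 15, 7, 1, 9, 4, 4, 9, 1, 7, 15, 16, 4, 18, 16, 1.
The distinct values are {0, 1, 4, 7, 9, 15, 16, 18}; there are 8 of them.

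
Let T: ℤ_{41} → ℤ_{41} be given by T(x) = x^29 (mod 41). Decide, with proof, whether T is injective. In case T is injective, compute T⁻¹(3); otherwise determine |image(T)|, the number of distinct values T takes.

Since 41 is prime, the nonzero elements of ℤ_{41} form a cyclic group of order 40.
As gcd(29, 40) = 1, raising to the 29th power is a bijection on this group: if u^29 ≡ v^29 then (uv^{−1})^29 = 1, and the only element of order dividing gcd(29, 40) = 1 is 1, so u = v.
With T(0) = 0 this makes T injective on all of ℤ_{41}, hence bijective (finite equal-size domain and codomain). In particular T is injective.
Since T is injective, we find the preimage of 3. The inverse of x ↦ x^29 on (ℤ_{41})^× is x ↦ x^29, because 29·29 = 841 = 21·40 + 1 ≡ 1 (mod 40) and x^{40} = 1 for x ≠ 0 (Fermat). So T⁻¹(3) = 3^29 mod 41.
Repeated squaring mod 41: 3^1 ≡ 3, 3^2 ≡ 3² = 9, 3^4 ≡ 9² = 81 ≡ 40, 3^8 ≡ 40² = 1600 ≡ 1, 3^16 ≡ 1² = 1. Since 29 = 16 + 8 + 4 + 1, 3^29 ≡ 1·1·40·3: 1·1 = 1, then 1·40 = 40, then 40·3 = 120 ≡ 38. So 3^29 ≡ 38 (mod 41).
Hence T⁻¹(3) = 38.

38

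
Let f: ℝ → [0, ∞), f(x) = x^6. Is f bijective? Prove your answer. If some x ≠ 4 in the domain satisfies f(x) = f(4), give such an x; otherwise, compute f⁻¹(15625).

f(4) = 4096 = (−4)^6 = f(−4) (since 6 is even), with 4 ≠ −4. So f is not injective, hence not bijective.
For the follow-up, such an x exists: taking x = −4 ∈ ℝ gives f(−4) = 4096 = f(4) with −4 ≠ 4.

-4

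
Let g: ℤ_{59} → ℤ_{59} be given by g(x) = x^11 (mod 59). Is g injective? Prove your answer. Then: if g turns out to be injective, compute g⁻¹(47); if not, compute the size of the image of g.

38

Since 59 is prime, the nonzero elements of ℤ_{59} form a cyclic group of order 58.
As gcd(11, 58) = 1, raising to the 11th power is a bijection on this group: if x_1^11 ≡ x_2^11 then (x_1x_2^{−1})^11 = 1, and the only element of order dividing gcd(11, 58) = 1 is 1, so x_1 = x_2.
With g(0) = 0 this makes g injective on all of ℤ_{59}, hence bijective (finite equal-size domain and codomain). In particular g is injective.
Since g is injective, we find the preimage of 47. The inverse of x ↦ x^11 on (ℤ_{59})^× is x ↦ x^37, because 11·37 = 407 = 7·58 + 1 ≡ 1 (mod 58) and x^{58} = 1 for x ≠ 0 (Fermat). So g⁻¹(47) = 47^37 mod 59.
Repeated squaring mod 59: 47^1 ≡ 47, 47^2 ≡ 47² = 2209 ≡ 26, 47^4 ≡ 26² = 676 ≡ 27, 47^8 ≡ 27² = 729 ≡ 21, 47^16 ≡ 21² = 441 ≡ 28, 47^32 ≡ 28² = 784 ≡ 17. Since 37 = 32 + 4 + 1, 47^37 ≡ 17·27·47: 17·27 = 459 ≡ 46, then 46·47 = 2162 ≡ 38. So 47^37 ≡ 38 (mod 59).
Hence g⁻¹(47) = 38.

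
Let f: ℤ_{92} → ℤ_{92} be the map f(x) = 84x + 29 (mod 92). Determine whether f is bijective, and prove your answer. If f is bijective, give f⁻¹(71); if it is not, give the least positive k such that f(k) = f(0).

23

We have gcd(84, 92) = 4 > 1. Taking x_1 = 0 and x_2 = 23: f(0) = 29 and f(23) = 84·23 + 29 = 1961 ≡ 29 (mod 92).
So f(0) = f(23) while 0 ≠ 23, so f is not injective, hence not bijective.
Since f is not bijective, we find the least positive k with f(k) = f(0): this means 84k ≡ 0 (mod 92), i.e. 92 ∣ 84k. Since gcd(84, 92) = 4, dividing through by 4 this holds exactly when 23 ∣ 21k, and as gcd(21, 23) = 1, exactly when 23 ∣ k.
The smallest positive such k is 23.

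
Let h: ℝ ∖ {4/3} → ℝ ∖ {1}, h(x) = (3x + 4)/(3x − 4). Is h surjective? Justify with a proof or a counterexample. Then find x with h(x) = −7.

1

For any y ≠ 1, solving y(3x − 4) = 3x + 4 for x gives a well-defined x ≠ 4/3. So h is surjective.
Solving h(x) = −7: cross-multiplying gives 3x + 4 = −7(3x − 4), which rearranges to 24x = 24, so x = 1.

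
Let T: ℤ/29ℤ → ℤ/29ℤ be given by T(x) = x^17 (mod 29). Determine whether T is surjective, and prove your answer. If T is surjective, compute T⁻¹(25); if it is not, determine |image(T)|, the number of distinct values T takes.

Since 29 is prime, the nonzero elements of ℤ/29ℤ form a cyclic group of order 28.
As gcd(17, 28) = 1, raising to the 17th power is a bijection on this group: if u^17 ≡ v^17 then (uv^{−1})^17 = 1, and the only element of order dividing gcd(17, 28) = 1 is 1, so u = v.
With T(0) = 0 this makes T injective on all of ℤ/29ℤ, hence bijective (finite equal-size domain and codomain). In particular T is surjective.
Since T is surjective, we find the preimage of 25. The inverse of x ↦ x^17 on (ℤ/29ℤ)^× is x ↦ x^5, because 17·5 = 85 = 3·28 + 1 ≡ 1 (mod 28) and x^{28} = 1 for x ≠ 0 (Fermat). So T⁻¹(25) = 25^5 mod 29.
Repeated squaring mod 29: 25^1 ≡ 25, 25^2 ≡ 25² = 625 ≡ 16, 25^4 ≡ 16² = 256 ≡ 24. Since 5 = 4 + 1, 25^5 ≡ 24·25: 24·25 = 600 ≡ 20. So 25^5 ≡ 20 (mod 29).
Hence T⁻¹(25) = 20.

20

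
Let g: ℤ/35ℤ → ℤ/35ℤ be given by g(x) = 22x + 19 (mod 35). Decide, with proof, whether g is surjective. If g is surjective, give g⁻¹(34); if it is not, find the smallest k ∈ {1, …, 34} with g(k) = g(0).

Since gcd(22, 35) = 1, 22 is invertible modulo 35. Euclid's algorithm: 35 = 1·22 + 13, 22 = 1·13 + 9, 13 = 1·9 + 4, 9 = 2·4 + 1; back-substituting gives 1 = 8·22 − 5·35, so 22⁻¹ ≡ 8 (mod 35).
For any y ∈ ℤ/35ℤ, x = 8(y − 19) mod 35 satisfies g(x) = 22·8(y − 19) + 19 ≡ y (since 22·8 ≡ 1 mod 35). So every y has a preimage.
Therefore g is surjective.
Since g is surjective, we compute g⁻¹(34): solve 22x + 19 ≡ 34 (mod 35), i.e. 22x ≡ 15 (mod 35).
Multiplying by 22⁻¹ = 8 gives x ≡ 8·15 = 120 = 3·35 + 15 ≡ 15 (mod 35).
Check: g(15) = 22·15 + 19 = 349 = 9·35 + 34 ≡ 34 (mod 35).

15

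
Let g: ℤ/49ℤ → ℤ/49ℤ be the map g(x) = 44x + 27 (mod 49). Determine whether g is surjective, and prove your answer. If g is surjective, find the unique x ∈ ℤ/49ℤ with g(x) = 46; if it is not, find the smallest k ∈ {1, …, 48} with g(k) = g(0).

Since gcd(44, 49) = 1, 44 is invertible modulo 49. Euclid's algorithm: 49 = 1·44 + 5, 44 = 8·5 + 4, 5 = 1·4 + 1; back-substituting gives 1 = 39·44 − 35·49, so 44⁻¹ ≡ 39 (mod 49).
Then y ↦ 39(y − 27) is a two-sided inverse to g, so every y ∈ ℤ/49ℤ has a preimage.
Hence g is surjective.
Since g is surjective, we compute g⁻¹(46): solve 44x + 27 ≡ 46 (mod 49), i.e. 44x ≡ 19 (mod 49).
Multiplying by 44⁻¹ = 39 gives x ≡ 39·19 = 741 = 15·49 + 6 ≡ 6 (mod 49).
Check: g(6) = 44·6 + 27 = 291 = 5·49 + 46 ≡ 46 (mod 49).

6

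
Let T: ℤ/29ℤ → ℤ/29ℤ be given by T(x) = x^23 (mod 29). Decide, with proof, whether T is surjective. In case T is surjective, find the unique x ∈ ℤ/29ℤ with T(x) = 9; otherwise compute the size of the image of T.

Since 29 is prime, the nonzero elements of ℤ/29ℤ form a cyclic group of order 28.
As gcd(23, 28) = 1, raising to the 23rd power is a bijection on this group: if a^23 ≡ b^23 then (ab^{−1})^23 = 1, and the only element of order dividing gcd(23, 28) = 1 is 1, so a = b.
With T(0) = 0 this makes T injective on all of ℤ/29ℤ, hence bijective (finite equal-size domain and codomain). In particular T is surjective.
Since T is surjective, we find the preimage of 9. The inverse of x ↦ x^23 on (ℤ/29ℤ)^× is x ↦ x^11, because 23·11 = 253 = 9·28 + 1 ≡ 1 (mod 28) and x^{28} = 1 for x ≠ 0 (Fermat). So T⁻¹(9) = 9^11 mod 29.
Repeated squaring mod 29: 9^1 ≡ 9, 9^2 ≡ 9² = 81 ≡ 23, 9^4 ≡ 23² = 529 ≡ 7, 9^8 ≡ 7² = 49 ≡ 20. Since 11 = 8 + 2 + 1, 9^11 ≡ 20·23·9: 20·23 = 460 ≡ 25, then 25·9 = 225 ≡ 22. So 9^11 ≡ 22 (mod 29).
Hence T⁻¹(9) = 22.

22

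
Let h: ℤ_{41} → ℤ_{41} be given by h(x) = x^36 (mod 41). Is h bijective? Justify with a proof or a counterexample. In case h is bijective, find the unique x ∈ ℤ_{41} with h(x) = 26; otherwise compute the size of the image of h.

h(4): Repeated squaring mod 41: 4^1 ≡ 4, 4^2 ≡ 4² = 16, 4^4 ≡ 16² = 256 ≡ 10, 4^8 ≡ 10² = 100 ≡ 18, 4^16 ≡ 18² = 324 ≡ 37, 4^32 ≡ 37² = 1369 ≡ 16. Since 36 = 32 + 4, 4^36 ≡ 16·10: 16·10 = 160 ≡ 37. So 4^36 ≡ 37 (mod 41).
h(5): Repeated squaring mod 41: 5^1 ≡ 5, 5^2 ≡ 5² = 25, 5^4 ≡ 25² = 625 ≡ 10, 5^8 ≡ 10² = 100 ≡ 18, 5^16 ≡ 18² = 324 ≡ 37, 5^32 ≡ 37² = 1369 ≡ 16. Since 36 = 32 + 4, 5^36 ≡ 16·10: 16·10 = 160 ≡ 37. So 5^36 ≡ 37 (mod 41).
So h(4) = h(5) = 37 while 4 ≠ 5, therefore h is not injective, hence not bijective.
Since h is not bijective, we determine |image(h)|. Computing x^36 mod 41 for each x (by repeated squaring, reducing mod 41 at every step), the values h(0), h(1), …, h(40) are: 0, 1, 18, 40, 37, 37, 23, 25, 10, 1, 10, 31, 4, 23, 40, 4, 16, 31, 18, 25, 16, 16, 25, 18, 31, 16, 4, 40, 23, 4, 31, 10, 1, 10, 25, 23, 37, 37, 40, 18, 1.
The distinct values are {0, 1, 4, 10, 16, 18, 23, 25, 31, 37, 40}; there are 11 of them.

11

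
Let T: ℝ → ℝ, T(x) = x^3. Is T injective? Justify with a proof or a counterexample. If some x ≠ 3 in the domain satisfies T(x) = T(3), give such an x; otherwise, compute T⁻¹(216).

On ℝ, x ↦ x^3 is strictly increasing (since 3 is odd), so T(s) = T(t) forces s = t. So T is injective.
Since x ↦ x^3 is strictly increasing on ℝ, it is injective there, so no x ≠ 3 in the domain has T(x) = T(3). We therefore compute T⁻¹(216) = 216^{1/3} = 6 (indeed 6^3 = 216).

6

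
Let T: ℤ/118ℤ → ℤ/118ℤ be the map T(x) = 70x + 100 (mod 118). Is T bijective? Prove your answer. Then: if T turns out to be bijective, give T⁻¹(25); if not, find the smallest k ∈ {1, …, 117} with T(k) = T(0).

59

Recall that injectivity means: for all u, v in the domain, T(u) = T(v) implies u = v.
We have gcd(70, 118) = 2 > 1. Taking u = 0 and v = 59: T(0) = 100 and T(59) = 70·59 + 100 = 4230 ≡ 100 (mod 118).
So T(0) = T(59) while 0 ≠ 59, thus T is not injective, hence not bijective.
Since T is not bijective, we find the least positive k with T(k) = T(0): this means 70k ≡ 0 (mod 118), i.e. 118 ∣ 70k. Since gcd(70, 118) = 2, dividing through by 2 this holds exactly when 59 ∣ 35k, and as gcd(35, 59) = 1, exactly when 59 ∣ k.
The smallest positive such k is 59.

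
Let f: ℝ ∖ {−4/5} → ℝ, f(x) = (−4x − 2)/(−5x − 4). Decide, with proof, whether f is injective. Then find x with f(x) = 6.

Suppose f(s) = f(t). Cross-multiplying: (−4s − 2)(−5t − 4) = (−4t − 2)(−5s − 4).
Expanding both sides and cancelling the symmetric terms leaves 6·(s − t) = 0. Since 6 ≠ 0, s = t. Therefore f is injective.
Solving f(x) = 6: cross-multiplying gives −4x − 2 = 6(−5x − 4), which rearranges to 26x = −22, so x = −11/13.

-11/13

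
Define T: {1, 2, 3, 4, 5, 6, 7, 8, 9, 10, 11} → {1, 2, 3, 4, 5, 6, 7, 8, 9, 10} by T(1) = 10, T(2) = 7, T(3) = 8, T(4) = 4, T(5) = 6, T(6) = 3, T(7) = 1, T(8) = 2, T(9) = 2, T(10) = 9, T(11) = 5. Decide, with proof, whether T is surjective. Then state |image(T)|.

Every element of the codomain has a preimage: 1 = T(7), 2 = T(8), 3 = T(6), 4 = T(4), 5 = T(11), 6 = T(5), 7 = T(2), 8 = T(3), 9 = T(10), 10 = T(1).
Hence T is surjective.
The image of T is {1, 2, 3, 4, 5, 6, 7, 8, 9, 10}, which has 10 elements.

10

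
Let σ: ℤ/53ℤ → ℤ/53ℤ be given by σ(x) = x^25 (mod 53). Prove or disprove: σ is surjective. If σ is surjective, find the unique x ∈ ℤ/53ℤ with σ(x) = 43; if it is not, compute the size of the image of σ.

Since 53 is prime, the nonzero elements of ℤ/53ℤ form a cyclic group of order 52.
As gcd(25, 52) = 1, raising to the 25th power is a bijection on this group: if x_1^25 ≡ x_2^25 then (x_1x_2^{−1})^25 = 1, and the only element of order dividing gcd(25, 52) = 1 is 1, so x_1 = x_2.
With σ(0) = 0 this makes σ injective on all of ℤ/53ℤ, hence bijective (finite equal-size domain and codomain). In particular σ is surjective.
Since σ is surjective, we find the preimage of 43. The inverse of x ↦ x^25 on (ℤ/53ℤ)^× is x ↦ x^25, because 25·25 = 625 = 12·52 + 1 ≡ 1 (mod 52) and x^{52} = 1 for x ≠ 0 (Fermat). So σ⁻¹(43) = 43^25 mod 53.
Repeated squaring mod 53: 43^1 ≡ 43, 43^2 ≡ 43² = 1849 ≡ 47, 43^4 ≡ 47² = 2209 ≡ 36, 43^8 ≡ 36² = 1296 ≡ 24, 43^16 ≡ 24² = 576 ≡ 46. Since 25 = 16 + 8 + 1, 43^25 ≡ 46·24·43: 46·24 = 1104 ≡ 44, then 44·43 = 1892 ≡ 37. So 43^25 ≡ 37 (mod 53).
Hence σ⁻¹(43) = 37.

37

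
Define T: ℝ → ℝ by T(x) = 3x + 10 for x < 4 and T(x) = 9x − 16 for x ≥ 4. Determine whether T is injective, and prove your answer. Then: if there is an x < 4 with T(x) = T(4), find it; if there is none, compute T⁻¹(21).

10/3

Both pieces are strictly increasing (slopes 3 and 9), so each is injective on its own interval.
The left piece maps (−∞, 4) onto (−∞, 22); the right piece maps [4, ∞) onto [20, ∞).
These images overlap. In particular T(4) = 20 (right piece), and solving 3x + 10 = 20 on the left piece gives x = 10/3 < 4.
So T(10/3) = T(4) with 10/3 ≠ 4, and T is not injective. This x = 10/3 is the requested value below 4.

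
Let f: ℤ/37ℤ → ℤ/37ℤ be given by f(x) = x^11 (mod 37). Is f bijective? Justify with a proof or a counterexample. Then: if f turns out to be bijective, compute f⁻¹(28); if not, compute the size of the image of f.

Since 37 is prime, the nonzero elements of ℤ/37ℤ form a cyclic group of order 36.
As gcd(11, 36) = 1, raising to the 11th power is a bijection on this group: if u^11 ≡ v^11 then (uv^{−1})^11 = 1, and the only element of order dividing gcd(11, 36) = 1 is 1, so u = v.
With f(0) = 0 this makes f injective on all of ℤ/37ℤ, hence bijective (finite equal-size domain and codomain). In particular f is bijective.
Since f is bijective, we find the preimage of 28. The inverse of x ↦ x^11 on (ℤ/37ℤ)^× is x ↦ x^23, because 11·23 = 253 = 7·36 + 1 ≡ 1 (mod 36) and x^{36} = 1 for x ≠ 0 (Fermat). So f⁻¹(28) = 28^23 mod 37.
Repeated squaring mod 37: 28^1 ≡ 28, 28^2 ≡ 28² = 784 ≡ 7, 28^4 ≡ 7² = 49 ≡ 12, 28^8 ≡ 12² = 144 ≡ 33, 28^16 ≡ 33² = 1089 ≡ 16. Since 23 = 16 + 4 + 2 + 1, 28^23 ≡ 16·12·7·28: 16·12 = 192 ≡ 7, then 7·7 = 49 ≡ 12, then 12·28 = 336 ≡ 3. So 28^23 ≡ 3 (mod 37).
Hence f⁻¹(28) = 3.

3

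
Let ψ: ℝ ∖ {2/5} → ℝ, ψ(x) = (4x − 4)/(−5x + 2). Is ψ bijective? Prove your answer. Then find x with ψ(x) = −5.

2/7

If ψ(x) = −4/5, cross-multiplying gives −5(4x − 4) = 4(−5x + 2), which simplifies to 20 = 8 — false.  So −4/5 has no preimage and ψ is not surjective.
Thus ψ is not bijective.
Solving ψ(x) = −5: cross-multiplying gives 4x − 4 = −5(−5x + 2), which rearranges to −21x = −6, so x = 2/7.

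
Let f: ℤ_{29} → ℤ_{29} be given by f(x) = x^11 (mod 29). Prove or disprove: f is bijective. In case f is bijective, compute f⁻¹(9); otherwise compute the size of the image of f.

Since 29 is prime, the nonzero elements of ℤ_{29} form a cyclic group of order 28.
As gcd(11, 28) = 1, raising to the 11th power is a bijection on this group: if u^11 ≡ v^11 then (uv^{−1})^11 = 1, and the only element of order dividing gcd(11, 28) = 1 is 1, so u = v.
With f(0) = 0 this makes f injective on all of ℤ_{29}, hence bijective (finite equal-size domain and codomain). In particular f is bijective.
Since f is bijective, we find the preimage of 9. The inverse of x ↦ x^11 on (ℤ_{29})^× is x ↦ x^23, because 11·23 = 253 = 9·28 + 1 ≡ 1 (mod 28) and x^{28} = 1 for x ≠ 0 (Fermat). So f⁻¹(9) = 9^23 mod 29.
Repeated squaring mod 29: 9^1 ≡ 9, 9^2 ≡ 9² = 81 ≡ 23, 9^4 ≡ 23² = 529 ≡ 7, 9^8 ≡ 7² = 49 ≡ 20, 9^16 ≡ 20² = 400 ≡ 23. Since 23 = 16 + 4 + 2 + 1, 9^23 ≡ 23·7·23·9: 23·7 = 161 ≡ 16, then 16·23 = 368 ≡ 20, then 20·9 = 180 ≡ 6. So 9^23 ≡ 6 (mod 29).
Hence f⁻¹(9) = 6.

6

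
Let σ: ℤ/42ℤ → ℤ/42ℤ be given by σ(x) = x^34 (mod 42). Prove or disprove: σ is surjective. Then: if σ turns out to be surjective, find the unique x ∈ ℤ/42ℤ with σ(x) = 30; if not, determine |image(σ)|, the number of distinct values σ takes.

σ(4): Repeated squaring mod 42: 4^1 ≡ 4, 4^2 ≡ 4² = 16, 4^4 ≡ 16² = 256 ≡ 4, 4^8 ≡ 4² = 16, 4^16 ≡ 16² = 256 ≡ 4, 4^32 ≡ 4² = 16. Since 34 = 32 + 2, 4^34 ≡ 16·16: 16·16 = 256 ≡ 4. So 4^34 ≡ 4 (mod 42).
σ(10): Repeated squaring mod 42: 10^1 ≡ 10, 10^2 ≡ 10² = 100 ≡ 16, 10^4 ≡ 16² = 256 ≡ 4, 10^8 ≡ 4² = 16, 10^16 ≡ 16² = 256 ≡ 4, 10^32 ≡ 4² = 16. Since 34 = 32 + 2, 10^34 ≡ 16·16: 16·16 = 256 ≡ 4. So 10^34 ≡ 4 (mod 42).
So σ(4) = σ(10) = 4 while 4 ≠ 10, thus σ is not injective.
A non-injective map from the 42-element set ℤ/42ℤ to itself takes at most 41 distinct values, so it cannot be surjective. So σ is not surjective.
Since σ is not surjective, we determine |image(σ)|. Computing x^34 mod 42 for each x (by repeated squaring, reducing mod 42 at every step), the values σ(0), σ(1), …, σ(41) are: 0, 1, 16, 39, 4, 37, 36, 7, 22, 9, 4, 25, 30, 1, 28, 15, 16, 25, 18, 37, 22, 21, 22, 37, 18, 25, 16, 15, 28, 1, 30, 25, 4, 9, 22, 7, 36, 37, 4, 39, 16, 1.
The distinct values are {0, 1, 4, 7, 9, 15, 16, 18, 21, 22, 25, 28, 30, 36, 37, 39}; there are 16 of them.

16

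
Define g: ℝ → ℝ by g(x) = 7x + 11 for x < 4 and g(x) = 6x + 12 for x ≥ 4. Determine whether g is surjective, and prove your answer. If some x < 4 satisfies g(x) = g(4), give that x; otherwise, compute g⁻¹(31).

25/7

Both pieces are strictly increasing (slopes 7 and 6), so each is injective on its own interval.
The left piece maps (−∞, 4) onto (−∞, 39); the right piece maps [4, ∞) onto [36, ∞).
The union (−∞, 39) ∪ [36, ∞) covers ℝ, so g is surjective.
For the follow-up: the images overlap, so an x < 4 with g(x) = g(4) exists. g(4) = 36; solving 7x + 11 = 36 for x < 4 gives x = (36 − 11)/7 = 25/7.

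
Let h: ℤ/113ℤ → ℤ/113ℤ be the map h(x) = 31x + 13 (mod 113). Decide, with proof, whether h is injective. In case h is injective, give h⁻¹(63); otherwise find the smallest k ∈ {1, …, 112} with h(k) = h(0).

By definition, injectivity means: for all a, b in the domain, h(a) = h(b) implies a = b.
Suppose h(a) = h(b) in ℤ/113ℤ. Then 31a + 13 ≡ 31b + 13 (mod 113), thus 31(a − b) ≡ 0 (mod 113).
Since gcd(31, 113) = 1, 31 is invertible modulo 113, therefore a − b ≡ 0 (mod 113), i.e. a = b.
So h is injective.
We now compute 31⁻¹ mod 113 explicitly. Euclid's algorithm: 113 = 3·31 + 20, 31 = 1·20 + 11, 20 = 1·11 + 9, 11 = 1·9 + 2, 9 = 4·2 + 1; back-substituting gives 1 = 62·31 − 17·113, so 31⁻¹ ≡ 62 (mod 113).
Since h is injective, we compute h⁻¹(63): solve 31x + 13 ≡ 63 (mod 113), i.e. 31x ≡ 50 (mod 113).
Multiplying by 31⁻¹ = 62 gives x ≡ 62·50 = 3100 = 27·113 + 49 ≡ 49 (mod 113).
Check: h(49) = 31·49 + 13 = 1532 = 13·113 + 63 ≡ 63 (mod 113).

49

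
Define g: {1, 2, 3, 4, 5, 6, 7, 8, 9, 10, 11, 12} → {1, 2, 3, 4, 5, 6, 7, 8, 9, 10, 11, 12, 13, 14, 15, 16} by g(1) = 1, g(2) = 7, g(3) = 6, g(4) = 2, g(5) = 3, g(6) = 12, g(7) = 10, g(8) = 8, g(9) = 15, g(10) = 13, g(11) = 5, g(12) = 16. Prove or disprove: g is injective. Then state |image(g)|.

The values g(1), …, g(12) are 1, 7, 6, 2, 3, 12, 10, 8, 15, 13, 5, 16 — all distinct.
So g(s) = g(t) only when s = t, and g is injective.
The image of g is {1, 2, 3, 5, 6, 7, 8, 10, 12, 13, 15, 16}, which has 12 elements.

12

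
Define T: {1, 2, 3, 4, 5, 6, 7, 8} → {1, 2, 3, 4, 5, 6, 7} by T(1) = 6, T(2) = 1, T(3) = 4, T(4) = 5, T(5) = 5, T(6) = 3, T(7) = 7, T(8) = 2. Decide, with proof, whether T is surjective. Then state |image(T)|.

Every element of the codomain has a preimage: 1 = T(2), 2 = T(8), 3 = T(6), 4 = T(3), 5 = T(4), 6 = T(1), 7 = T(7).
So T is surjective.
The image of T is {1, 2, 3, 4, 5, 6, 7}, which has 7 elements.

7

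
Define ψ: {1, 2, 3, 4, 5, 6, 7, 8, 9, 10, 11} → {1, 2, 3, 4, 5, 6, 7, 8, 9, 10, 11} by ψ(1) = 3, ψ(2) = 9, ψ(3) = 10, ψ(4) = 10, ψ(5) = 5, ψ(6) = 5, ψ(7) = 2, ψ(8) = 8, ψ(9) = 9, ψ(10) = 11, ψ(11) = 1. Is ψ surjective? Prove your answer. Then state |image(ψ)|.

8

No element maps to 4, so ψ is not surjective.
The image of ψ is {1, 2, 3, 5, 8, 9, 10, 11}, which has 8 elements.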